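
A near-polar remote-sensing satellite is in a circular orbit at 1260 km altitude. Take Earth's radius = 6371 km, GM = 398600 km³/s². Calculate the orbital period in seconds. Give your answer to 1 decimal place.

6634.1 seconds

Semi-major axis a = 6371 + 1260 = 7631 km. Period T = 2π√(a³/μ) = 2π√(7631³/398600) = 6634.1 s = 110.57 min.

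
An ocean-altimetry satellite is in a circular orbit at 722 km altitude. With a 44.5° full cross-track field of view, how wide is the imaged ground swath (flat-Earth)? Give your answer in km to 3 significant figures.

Half-angle = 44.5°/2 = 22.25°.
Swath width ≈ 2h·tan(θ/2) = 2 × 722 × tan(22.25°) = 590.8 km.

591 km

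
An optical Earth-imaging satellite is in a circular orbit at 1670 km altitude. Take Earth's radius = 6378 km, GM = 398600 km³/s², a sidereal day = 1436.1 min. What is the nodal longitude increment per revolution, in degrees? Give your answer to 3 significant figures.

Semi-major axis a = 6378 + 1670 = 8048 km. Period T = 2π√(a³/μ) = 2π√(8048³/398600) = 7185.3 s = 119.75 min.
During one orbit Earth rotates (7185.3 / 86166) × 360° = 30.02°.

30.0°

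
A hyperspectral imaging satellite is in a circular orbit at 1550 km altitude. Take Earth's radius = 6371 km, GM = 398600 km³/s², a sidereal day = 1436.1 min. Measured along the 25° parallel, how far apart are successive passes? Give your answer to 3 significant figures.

Semi-major axis a = 6371 + 1550 = 7921 km. Period T = 2π√(a³/μ) = 2π√(7921³/398600) = 7015.9 s = 116.93 min.
Node shift per orbit = (7015.9/86166) × 360° = 29.31°.
Equatorial spacing = 29.31 × 111.2 km/° = 3259 km.
At 25° latitude, spacing = 3259 × cos(25°) = 2954 km.

2950 km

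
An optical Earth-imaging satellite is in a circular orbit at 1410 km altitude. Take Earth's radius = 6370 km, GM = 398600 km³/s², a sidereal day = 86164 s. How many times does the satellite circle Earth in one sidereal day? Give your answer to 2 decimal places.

Semi-major axis a = 6370 + 1410 = 7780 km. Period T = 2π√(a³/μ) = 2π√(7780³/398600) = 6829.4 s = 113.82 min.
Orbits per sidereal day = 86164 / 6829.4 = 12.617.

12.62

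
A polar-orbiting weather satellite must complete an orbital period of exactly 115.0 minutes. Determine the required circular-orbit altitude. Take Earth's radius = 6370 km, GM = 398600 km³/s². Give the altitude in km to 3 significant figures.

1460 km

T = 115.0 min = 6900.0 s.
From T = 2π√(a³/μ): a = (μ T²/4π²)^(1/3) = (398600 × 6900.0² / 4π²)^(1/3) = 7834 km.
Altitude h = a − R = 7834 − 6370 = 1464 km.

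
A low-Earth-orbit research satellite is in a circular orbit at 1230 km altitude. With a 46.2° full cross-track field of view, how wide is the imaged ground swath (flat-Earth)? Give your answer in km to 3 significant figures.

1050 km

Half-angle = 46.2°/2 = 23.1°.
Swath width ≈ 2h·tan(θ/2) = 2 × 1230 × tan(23.1°) = 1049.3 km.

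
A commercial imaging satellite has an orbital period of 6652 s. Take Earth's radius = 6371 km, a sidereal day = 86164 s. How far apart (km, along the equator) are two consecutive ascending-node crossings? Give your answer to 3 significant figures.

During one orbit Earth rotates (6652.0 / 86164) × 360° = 27.79°.
At the equator that is 27.79° × (2π·6371/360) km/° = 27.79 × 111.2 = 3090 km.

3090 km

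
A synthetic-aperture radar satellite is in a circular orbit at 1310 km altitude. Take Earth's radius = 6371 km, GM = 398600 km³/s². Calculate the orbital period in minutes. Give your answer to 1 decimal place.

111.7 min

Semi-major axis a = 6371 + 1310 = 7681 km. Period T = 2π√(a³/μ) = 2π√(7681³/398600) = 6699.4 s = 111.66 min.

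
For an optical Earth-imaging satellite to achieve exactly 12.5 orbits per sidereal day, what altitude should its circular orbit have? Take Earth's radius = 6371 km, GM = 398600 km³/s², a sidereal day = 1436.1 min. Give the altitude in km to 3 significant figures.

Required period T = 86166 / 12.5 = 6893.3 s.
From T = 2π√(a³/μ): a = (μ T²/4π²)^(1/3) = (398600 × 6893.3² / 4π²)^(1/3) = 7828 km.
Altitude h = a − R = 7828 − 6371 = 1457 km.

1460 km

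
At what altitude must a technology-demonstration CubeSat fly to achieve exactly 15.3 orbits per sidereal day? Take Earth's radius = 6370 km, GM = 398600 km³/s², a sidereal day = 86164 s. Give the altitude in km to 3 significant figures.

471 km

Required period T = 86164 / 15.3 = 5631.6 s.
From T = 2π√(a³/μ): a = (μ T²/4π²)^(1/3) = (398600 × 5631.6² / 4π²)^(1/3) = 6841 km.
Altitude h = a − R = 6841 − 6370 = 471 km.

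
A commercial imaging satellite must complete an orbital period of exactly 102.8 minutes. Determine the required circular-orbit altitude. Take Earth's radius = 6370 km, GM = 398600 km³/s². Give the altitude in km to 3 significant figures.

899 km

T = 102.8 min = 6168.0 s.
From T = 2π√(a³/μ): a = (μ T²/4π²)^(1/3) = (398600 × 6168.0² / 4π²)^(1/3) = 7269 km.
Altitude h = a − R = 7269 − 6370 = 899 km.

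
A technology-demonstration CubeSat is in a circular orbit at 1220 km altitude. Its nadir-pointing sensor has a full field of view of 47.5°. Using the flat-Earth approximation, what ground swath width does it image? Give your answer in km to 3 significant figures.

1070 km

Half-angle = 47.5°/2 = 23.75°.
Swath width ≈ 2h·tan(θ/2) = 2 × 1220 × tan(23.75°) = 1073.6 km.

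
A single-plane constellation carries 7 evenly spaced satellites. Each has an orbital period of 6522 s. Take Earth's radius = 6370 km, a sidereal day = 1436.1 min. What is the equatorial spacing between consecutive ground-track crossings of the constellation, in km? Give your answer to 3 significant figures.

Single-satellite node shift = (6522.0/86166) × 360° = 27.25°.
With 7 satellites evenly phased, successive equator crossings are 27.25/7 = 3.893° apart.
That is 3.893 × 111.2 = 433 km at the equator.

433 km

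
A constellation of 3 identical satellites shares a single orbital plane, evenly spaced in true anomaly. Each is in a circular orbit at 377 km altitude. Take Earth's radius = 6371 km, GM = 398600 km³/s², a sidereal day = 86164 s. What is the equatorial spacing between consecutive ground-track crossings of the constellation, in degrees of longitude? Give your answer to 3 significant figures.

Semi-major axis a = 6371 + 377 = 6748 km. Period T = 2π√(a³/μ) = 2π√(6748³/398600) = 5516.6 s = 91.94 min.
Single-satellite node shift = (5516.6/86164) × 360° = 23.05°.
With 3 satellites evenly phased, successive equator crossings are 23.05/3 = 7.683° apart.

7.68°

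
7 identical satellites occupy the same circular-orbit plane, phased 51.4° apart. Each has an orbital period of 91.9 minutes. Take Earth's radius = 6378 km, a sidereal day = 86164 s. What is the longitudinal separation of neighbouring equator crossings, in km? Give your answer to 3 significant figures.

T = 91.9 min = 5514.0 s.
Single-satellite node shift = (5514.0/86164) × 360° = 23.04°.
With 7 satellites evenly phased, successive equator crossings are 23.04/7 = 3.291° apart.
That is 3.291 × 111.3 = 366 km at the equator.

366 km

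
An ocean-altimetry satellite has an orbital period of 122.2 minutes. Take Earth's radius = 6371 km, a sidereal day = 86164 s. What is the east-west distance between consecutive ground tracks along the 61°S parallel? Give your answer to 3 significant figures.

T = 122.2 min = 7332.0 s.
Node shift per orbit = (7332.0/86164) × 360° = 30.63°.
Equatorial spacing = 30.63 × 111.2 km/° = 3406 km.
At 61° latitude, spacing = 3406 × cos(61°) = 1651 km.

1650 km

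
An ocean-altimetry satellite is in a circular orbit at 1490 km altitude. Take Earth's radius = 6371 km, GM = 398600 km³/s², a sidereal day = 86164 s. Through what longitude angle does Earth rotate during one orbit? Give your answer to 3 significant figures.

Semi-major axis a = 6371 + 1490 = 7861 km. Period T = 2π√(a³/μ) = 2π√(7861³/398600) = 6936.3 s = 115.61 min.
During one orbit Earth rotates (6936.3 / 86164) × 360° = 28.98°.

29.0°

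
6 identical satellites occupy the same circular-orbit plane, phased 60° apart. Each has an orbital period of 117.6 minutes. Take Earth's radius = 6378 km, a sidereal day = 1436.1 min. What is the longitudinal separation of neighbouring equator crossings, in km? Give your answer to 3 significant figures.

547 km

T = 117.6 min = 7056.0 s.
Single-satellite node shift = (7056.0/86166) × 360° = 29.48°.
With 6 satellites evenly phased, successive equator crossings are 29.48/6 = 4.913° apart.
That is 4.913 × 111.3 = 547 km at the equator.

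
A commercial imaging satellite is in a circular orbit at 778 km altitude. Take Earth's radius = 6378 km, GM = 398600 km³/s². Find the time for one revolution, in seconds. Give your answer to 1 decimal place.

Semi-major axis a = 6378 + 778 = 7156 km. Period T = 2π√(a³/μ) = 2π√(7156³/398600) = 6024.4 s = 100.41 min.

6024.4 seconds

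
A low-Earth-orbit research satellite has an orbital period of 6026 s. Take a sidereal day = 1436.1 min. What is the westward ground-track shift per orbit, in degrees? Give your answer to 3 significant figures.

25.2°

During one orbit Earth rotates (6026.0 / 86166) × 360° = 25.18°.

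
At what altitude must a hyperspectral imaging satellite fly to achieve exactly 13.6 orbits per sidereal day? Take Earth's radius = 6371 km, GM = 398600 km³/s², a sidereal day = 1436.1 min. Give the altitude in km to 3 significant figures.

1030 km

Required period T = 86166 / 13.6 = 6335.7 s.
From T = 2π√(a³/μ): a = (μ T²/4π²)^(1/3) = (398600 × 6335.7² / 4π²)^(1/3) = 7400 km.
Altitude h = a − R = 7400 − 6371 = 1029 km.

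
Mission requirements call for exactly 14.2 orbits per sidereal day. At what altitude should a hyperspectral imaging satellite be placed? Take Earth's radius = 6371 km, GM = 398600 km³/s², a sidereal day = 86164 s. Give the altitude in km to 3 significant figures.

819 km

Required period T = 86164 / 14.2 = 6067.9 s.
From T = 2π√(a³/μ): a = (μ T²/4π²)^(1/3) = (398600 × 6067.9² / 4π²)^(1/3) = 7190 km.
Altitude h = a − R = 7190 − 6371 = 819 km.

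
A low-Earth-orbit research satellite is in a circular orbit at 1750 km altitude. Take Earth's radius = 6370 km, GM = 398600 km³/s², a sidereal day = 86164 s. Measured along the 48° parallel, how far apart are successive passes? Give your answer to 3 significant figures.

2260 km

Semi-major axis a = 6370 + 1750 = 8120 km. Period T = 2π√(a³/μ) = 2π√(8120³/398600) = 7281.9 s = 121.37 min.
Node shift per orbit = (7281.9/86164) × 360° = 30.42°.
Equatorial spacing = 30.42 × 111.2 km/° = 3383 km.
At 48° latitude, spacing = 3383 × cos(48°) = 2263 km.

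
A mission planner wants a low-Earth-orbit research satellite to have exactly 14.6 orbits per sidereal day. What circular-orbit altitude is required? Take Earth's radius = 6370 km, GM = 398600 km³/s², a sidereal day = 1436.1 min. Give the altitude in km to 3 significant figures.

Required period T = 86166 / 14.6 = 5901.8 s.
From T = 2π√(a³/μ): a = (μ T²/4π²)^(1/3) = (398600 × 5901.8² / 4π²)^(1/3) = 7059 km.
Altitude h = a − R = 7059 − 6370 = 689 km.

689 km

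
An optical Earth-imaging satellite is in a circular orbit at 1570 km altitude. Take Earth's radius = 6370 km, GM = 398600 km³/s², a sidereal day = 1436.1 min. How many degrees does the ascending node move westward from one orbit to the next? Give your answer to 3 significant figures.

Semi-major axis a = 6370 + 1570 = 7940 km. Period T = 2π√(a³/μ) = 2π√(7940³/398600) = 7041.1 s = 117.35 min.
During one orbit Earth rotates (7041.1 / 86166) × 360° = 29.42°.

29.4°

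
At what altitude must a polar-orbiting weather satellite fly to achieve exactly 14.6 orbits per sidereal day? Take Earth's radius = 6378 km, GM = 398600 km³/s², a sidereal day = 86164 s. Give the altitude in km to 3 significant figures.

Required period T = 86164 / 14.6 = 5901.6 s.
From T = 2π√(a³/μ): a = (μ T²/4π²)^(1/3) = (398600 × 5901.6² / 4π²)^(1/3) = 7058 km.
Altitude h = a − R = 7058 − 6378 = 680 km.

680 km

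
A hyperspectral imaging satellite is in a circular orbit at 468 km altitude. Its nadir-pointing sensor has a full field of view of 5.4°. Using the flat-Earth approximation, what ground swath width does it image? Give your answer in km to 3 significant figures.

44.1 km

Half-angle = 5.4°/2 = 2.7°.
Swath width ≈ 2h·tan(θ/2) = 2 × 468 × tan(2.7°) = 44.1 km.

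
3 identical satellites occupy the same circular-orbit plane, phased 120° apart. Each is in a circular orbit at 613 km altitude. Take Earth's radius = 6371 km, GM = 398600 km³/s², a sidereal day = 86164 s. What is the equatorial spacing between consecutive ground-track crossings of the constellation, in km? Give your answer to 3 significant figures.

900 km

Semi-major axis a = 6371 + 613 = 6984 km. Period T = 2π√(a³/μ) = 2π√(6984³/398600) = 5808.5 s = 96.81 min.
Single-satellite node shift = (5808.5/86164) × 360° = 24.27°.
With 3 satellites evenly phased, successive equator crossings are 24.27/3 = 8.090° apart.
That is 8.090 × 111.2 = 900 km at the equator.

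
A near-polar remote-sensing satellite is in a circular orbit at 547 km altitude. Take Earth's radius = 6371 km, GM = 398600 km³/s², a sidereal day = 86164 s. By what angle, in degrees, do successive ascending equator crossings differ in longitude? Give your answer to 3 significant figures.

Semi-major axis a = 6371 + 547 = 6918 km. Period T = 2π√(a³/μ) = 2π√(6918³/398600) = 5726.4 s = 95.44 min.
During one orbit Earth rotates (5726.4 / 86164) × 360° = 23.93°.

23.9°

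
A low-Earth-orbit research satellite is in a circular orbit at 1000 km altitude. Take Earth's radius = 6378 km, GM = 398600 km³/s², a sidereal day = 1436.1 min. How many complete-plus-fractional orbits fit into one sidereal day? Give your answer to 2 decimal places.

13.66

Semi-major axis a = 6378 + 1000 = 7378 km. Period T = 2π√(a³/μ) = 2π√(7378³/398600) = 6306.9 s = 105.12 min.
Orbits per sidereal day = 86166 / 6306.9 = 13.662.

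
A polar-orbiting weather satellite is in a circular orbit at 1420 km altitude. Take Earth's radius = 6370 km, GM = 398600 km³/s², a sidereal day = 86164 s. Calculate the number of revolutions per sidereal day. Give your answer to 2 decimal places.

Semi-major axis a = 6370 + 1420 = 7790 km. Period T = 2π√(a³/μ) = 2π√(7790³/398600) = 6842.5 s = 114.04 min.
Orbits per sidereal day = 86164 / 6842.5 = 12.592.

12.59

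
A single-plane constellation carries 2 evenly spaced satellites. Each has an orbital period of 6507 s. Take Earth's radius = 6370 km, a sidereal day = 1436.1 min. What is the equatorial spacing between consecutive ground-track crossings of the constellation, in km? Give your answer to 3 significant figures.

Single-satellite node shift = (6507.0/86166) × 360° = 27.19°.
With 2 satellites evenly phased, successive equator crossings are 27.19/2 = 13.593° apart.
That is 13.593 × 111.2 = 1511 km at the equator.

1510 km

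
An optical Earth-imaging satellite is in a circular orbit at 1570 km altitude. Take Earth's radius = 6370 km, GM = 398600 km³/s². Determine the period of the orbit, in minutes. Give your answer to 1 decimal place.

117.4 min

Semi-major axis a = 6370 + 1570 = 7940 km. Period T = 2π√(a³/μ) = 2π√(7940³/398600) = 7041.1 s = 117.35 min.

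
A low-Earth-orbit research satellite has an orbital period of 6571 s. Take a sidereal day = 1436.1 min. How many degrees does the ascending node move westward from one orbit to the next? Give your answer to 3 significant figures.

27.5°

During one orbit Earth rotates (6571.0 / 86166) × 360° = 27.45°.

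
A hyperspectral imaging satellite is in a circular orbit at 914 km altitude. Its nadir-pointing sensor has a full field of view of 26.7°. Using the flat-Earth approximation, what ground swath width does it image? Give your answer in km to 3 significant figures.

434 km

Half-angle = 26.7°/2 = 13.35°.
Swath width ≈ 2h·tan(θ/2) = 2 × 914 × tan(13.35°) = 433.8 km.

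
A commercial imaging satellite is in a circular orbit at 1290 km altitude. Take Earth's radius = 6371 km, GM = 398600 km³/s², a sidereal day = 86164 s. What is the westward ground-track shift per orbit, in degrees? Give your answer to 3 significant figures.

Semi-major axis a = 6371 + 1290 = 7661 km. Period T = 2π√(a³/μ) = 2π√(7661³/398600) = 6673.3 s = 111.22 min.
During one orbit Earth rotates (6673.3 / 86164) × 360° = 27.88°.

27.9°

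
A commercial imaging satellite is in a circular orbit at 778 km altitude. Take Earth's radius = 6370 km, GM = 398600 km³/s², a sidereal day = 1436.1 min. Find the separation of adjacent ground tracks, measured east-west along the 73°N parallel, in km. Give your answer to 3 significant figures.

Semi-major axis a = 6370 + 778 = 7148 km. Period T = 2π√(a³/μ) = 2π√(7148³/398600) = 6014.3 s = 100.24 min.
Node shift per orbit = (6014.3/86166) × 360° = 25.13°.
Equatorial spacing = 25.13 × 111.2 km/° = 2794 km.
At 73° latitude, spacing = 2794 × cos(73°) = 817 km.

817 km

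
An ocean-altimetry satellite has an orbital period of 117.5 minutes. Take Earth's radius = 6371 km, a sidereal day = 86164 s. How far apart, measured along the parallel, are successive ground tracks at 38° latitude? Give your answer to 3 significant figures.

2580 km

T = 117.5 min = 7050.0 s.
Node shift per orbit = (7050.0/86164) × 360° = 29.46°.
Equatorial spacing = 29.46 × 111.2 km/° = 3275 km.
At 38° latitude, spacing = 3275 × cos(38°) = 2581 km.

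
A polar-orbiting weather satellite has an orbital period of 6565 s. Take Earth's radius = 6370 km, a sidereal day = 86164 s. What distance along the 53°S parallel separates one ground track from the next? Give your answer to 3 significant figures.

1840 km

Node shift per orbit = (6565.0/86164) × 360° = 27.43°.
Equatorial spacing = 27.43 × 111.2 km/° = 3049 km.
At 53° latitude, spacing = 3049 × cos(53°) = 1835 km.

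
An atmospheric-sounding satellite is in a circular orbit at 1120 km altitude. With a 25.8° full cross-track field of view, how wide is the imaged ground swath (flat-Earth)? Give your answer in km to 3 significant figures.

513 km

Half-angle = 25.8°/2 = 12.9°.
Swath width ≈ 2h·tan(θ/2) = 2 × 1120 × tan(12.9°) = 513.0 km.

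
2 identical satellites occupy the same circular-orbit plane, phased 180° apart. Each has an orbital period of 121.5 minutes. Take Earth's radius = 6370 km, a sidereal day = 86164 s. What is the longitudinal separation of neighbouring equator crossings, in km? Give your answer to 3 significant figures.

T = 121.5 min = 7290.0 s.
Single-satellite node shift = (7290.0/86164) × 360° = 30.46°.
With 2 satellites evenly phased, successive equator crossings are 30.46/2 = 15.229° apart.
That is 15.229 × 111.2 = 1693 km at the equator.

1690 km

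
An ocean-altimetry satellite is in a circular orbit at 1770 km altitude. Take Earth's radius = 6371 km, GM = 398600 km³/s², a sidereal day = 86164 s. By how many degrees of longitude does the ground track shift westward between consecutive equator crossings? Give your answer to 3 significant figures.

30.5°

Semi-major axis a = 6371 + 1770 = 8141 km. Period T = 2π√(a³/μ) = 2π√(8141³/398600) = 7310.2 s = 121.84 min.
During one orbit Earth rotates (7310.2 / 86164) × 360° = 30.54°.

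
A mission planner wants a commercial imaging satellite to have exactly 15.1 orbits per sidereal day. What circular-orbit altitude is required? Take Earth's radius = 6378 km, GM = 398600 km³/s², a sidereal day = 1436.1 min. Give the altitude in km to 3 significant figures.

524 km

Required period T = 86166 / 15.1 = 5706.4 s.
From T = 2π√(a³/μ): a = (μ T²/4π²)^(1/3) = (398600 × 5706.4² / 4π²)^(1/3) = 6902 km.
Altitude h = a − R = 6902 − 6378 = 524 km.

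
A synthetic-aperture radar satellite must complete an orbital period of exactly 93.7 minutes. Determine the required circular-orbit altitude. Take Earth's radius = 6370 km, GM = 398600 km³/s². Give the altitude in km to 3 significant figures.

T = 93.7 min = 5622.0 s.
From T = 2π√(a³/μ): a = (μ T²/4π²)^(1/3) = (398600 × 5622.0² / 4π²)^(1/3) = 6834 km.
Altitude h = a − R = 6834 − 6370 = 464 km.

464 km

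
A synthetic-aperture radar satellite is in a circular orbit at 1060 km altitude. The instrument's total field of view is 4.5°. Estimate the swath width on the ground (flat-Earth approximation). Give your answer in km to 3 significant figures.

83.3 km

Half-angle = 4.5°/2 = 2.25°.
Swath width ≈ 2h·tan(θ/2) = 2 × 1060 × tan(2.25°) = 83.3 km.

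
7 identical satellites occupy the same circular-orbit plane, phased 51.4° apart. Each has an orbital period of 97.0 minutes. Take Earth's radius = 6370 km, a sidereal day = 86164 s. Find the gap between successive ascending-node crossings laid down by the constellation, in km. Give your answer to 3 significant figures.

T = 97.0 min = 5820.0 s.
Single-satellite node shift = (5820.0/86164) × 360° = 24.32°.
With 7 satellites evenly phased, successive equator crossings are 24.32/7 = 3.474° apart.
That is 3.474 × 111.2 = 386 km at the equator.

386 km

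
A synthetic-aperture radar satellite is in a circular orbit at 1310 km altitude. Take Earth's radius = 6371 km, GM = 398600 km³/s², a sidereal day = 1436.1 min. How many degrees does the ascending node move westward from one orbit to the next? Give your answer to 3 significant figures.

Semi-major axis a = 6371 + 1310 = 7681 km. Period T = 2π√(a³/μ) = 2π√(7681³/398600) = 6699.4 s = 111.66 min.
During one orbit Earth rotates (6699.4 / 86166) × 360° = 27.99°.

28.0°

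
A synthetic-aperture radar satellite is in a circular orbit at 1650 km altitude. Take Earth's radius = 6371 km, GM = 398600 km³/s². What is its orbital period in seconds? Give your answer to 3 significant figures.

7150 seconds

Semi-major axis a = 6371 + 1650 = 8021 km. Period T = 2π√(a³/μ) = 2π√(8021³/398600) = 7149.1 s = 119.15 min.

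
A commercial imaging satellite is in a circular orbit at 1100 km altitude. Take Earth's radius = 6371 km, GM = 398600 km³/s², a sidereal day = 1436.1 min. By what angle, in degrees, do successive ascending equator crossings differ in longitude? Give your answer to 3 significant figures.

Semi-major axis a = 6371 + 1100 = 7471 km. Period T = 2π√(a³/μ) = 2π√(7471³/398600) = 6426.6 s = 107.11 min.
During one orbit Earth rotates (6426.6 / 86166) × 360° = 26.85°.

26.9°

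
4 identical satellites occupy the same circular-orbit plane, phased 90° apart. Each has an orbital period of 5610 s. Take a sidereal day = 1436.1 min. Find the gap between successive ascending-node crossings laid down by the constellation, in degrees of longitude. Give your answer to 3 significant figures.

5.86°

Single-satellite node shift = (5610.0/86166) × 360° = 23.44°.
With 4 satellites evenly phased, successive equator crossings are 23.44/4 = 5.860° apart.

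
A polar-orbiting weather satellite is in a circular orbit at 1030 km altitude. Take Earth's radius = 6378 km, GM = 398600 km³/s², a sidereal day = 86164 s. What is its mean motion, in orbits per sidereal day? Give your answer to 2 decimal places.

Semi-major axis a = 6378 + 1030 = 7408 km. Period T = 2π√(a³/μ) = 2π√(7408³/398600) = 6345.5 s = 105.76 min.
Orbits per sidereal day = 86164 / 6345.5 = 13.579.

13.58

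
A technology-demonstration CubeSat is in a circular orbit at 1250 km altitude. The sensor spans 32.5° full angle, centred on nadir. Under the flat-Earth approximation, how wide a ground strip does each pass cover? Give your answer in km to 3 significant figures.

Half-angle = 32.5°/2 = 16.25°.
Swath width ≈ 2h·tan(θ/2) = 2 × 1250 × tan(16.25°) = 728.7 km.

729 km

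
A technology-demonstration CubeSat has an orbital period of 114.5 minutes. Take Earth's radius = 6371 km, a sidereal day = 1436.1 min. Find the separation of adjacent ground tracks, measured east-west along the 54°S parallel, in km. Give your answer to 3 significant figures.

1880 km

T = 114.5 min = 6870.0 s.
Node shift per orbit = (6870.0/86166) × 360° = 28.70°.
Equatorial spacing = 28.70 × 111.2 km/° = 3192 km.
At 54° latitude, spacing = 3192 × cos(54°) = 1876 km.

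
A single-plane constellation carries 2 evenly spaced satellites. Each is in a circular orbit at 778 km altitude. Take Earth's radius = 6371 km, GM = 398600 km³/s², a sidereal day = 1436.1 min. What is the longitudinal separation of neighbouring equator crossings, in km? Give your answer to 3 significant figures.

1400 km

Semi-major axis a = 6371 + 778 = 7149 km. Period T = 2π√(a³/μ) = 2π√(7149³/398600) = 6015.6 s = 100.26 min.
Single-satellite node shift = (6015.6/86166) × 360° = 25.13°.
With 2 satellites evenly phased, successive equator crossings are 25.13/2 = 12.567° apart.
That is 12.567 × 111.2 = 1397 km at the equator.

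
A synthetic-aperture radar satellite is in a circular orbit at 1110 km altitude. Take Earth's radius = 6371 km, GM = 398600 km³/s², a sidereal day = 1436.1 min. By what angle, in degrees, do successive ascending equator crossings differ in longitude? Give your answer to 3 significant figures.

26.9°

Semi-major axis a = 6371 + 1110 = 7481 km. Period T = 2π√(a³/μ) = 2π√(7481³/398600) = 6439.5 s = 107.32 min.
During one orbit Earth rotates (6439.5 / 86166) × 360° = 26.90°.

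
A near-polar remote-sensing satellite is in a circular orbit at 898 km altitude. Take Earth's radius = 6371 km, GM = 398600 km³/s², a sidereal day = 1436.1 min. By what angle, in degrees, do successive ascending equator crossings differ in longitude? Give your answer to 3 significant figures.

25.8°

Semi-major axis a = 6371 + 898 = 7269 km. Period T = 2π√(a³/μ) = 2π√(7269³/398600) = 6167.7 s = 102.79 min.
During one orbit Earth rotates (6167.7 / 86166) × 360° = 25.77°.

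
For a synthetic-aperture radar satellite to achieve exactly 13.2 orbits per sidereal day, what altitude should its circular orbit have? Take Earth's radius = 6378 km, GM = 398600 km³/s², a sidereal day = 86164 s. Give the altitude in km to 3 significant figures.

Required period T = 86164 / 13.2 = 6527.6 s.
From T = 2π√(a³/μ): a = (μ T²/4π²)^(1/3) = (398600 × 6527.6² / 4π²)^(1/3) = 7549 km.
Altitude h = a − R = 7549 − 6378 = 1171 km.

1170 km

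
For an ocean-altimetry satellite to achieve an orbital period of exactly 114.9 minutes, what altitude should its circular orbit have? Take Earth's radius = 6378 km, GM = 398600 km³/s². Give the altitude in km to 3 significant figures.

T = 114.9 min = 6894.0 s.
From T = 2π√(a³/μ): a = (μ T²/4π²)^(1/3) = (398600 × 6894.0² / 4π²)^(1/3) = 7829 km.
Altitude h = a − R = 7829 − 6378 = 1451 km.

1450 km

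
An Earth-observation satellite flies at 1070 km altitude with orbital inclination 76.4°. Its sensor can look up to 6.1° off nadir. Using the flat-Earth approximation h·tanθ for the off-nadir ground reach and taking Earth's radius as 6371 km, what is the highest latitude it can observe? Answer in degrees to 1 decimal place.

77.4°

For a prograde orbit the ground track reaches latitude ±i = ±76.4°.
Sensor half-swath on the ground ≈ 1070·tan(6.1°) = 114 km = 1.03° of latitude.
Maximum observable latitude ≈ 76.4 + 1.03 = 77.4°.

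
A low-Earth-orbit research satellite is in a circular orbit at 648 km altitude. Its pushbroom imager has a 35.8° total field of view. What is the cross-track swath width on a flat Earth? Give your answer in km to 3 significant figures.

419 km

Half-angle = 35.8°/2 = 17.9°.
Swath width ≈ 2h·tan(θ/2) = 2 × 648 × tan(17.9°) = 418.6 km.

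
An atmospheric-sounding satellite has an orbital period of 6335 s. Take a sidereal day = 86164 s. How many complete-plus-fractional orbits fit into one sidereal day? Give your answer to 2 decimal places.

13.60

Orbits per sidereal day = 86164 / 6335.0 = 13.601.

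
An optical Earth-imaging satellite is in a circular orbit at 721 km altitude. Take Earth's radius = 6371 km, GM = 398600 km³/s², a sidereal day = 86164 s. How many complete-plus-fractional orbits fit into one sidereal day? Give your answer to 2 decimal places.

14.50

Semi-major axis a = 6371 + 721 = 7092 km. Period T = 2π√(a³/μ) = 2π√(7092³/398600) = 5943.8 s = 99.06 min.
Orbits per sidereal day = 86164 / 5943.8 = 14.496.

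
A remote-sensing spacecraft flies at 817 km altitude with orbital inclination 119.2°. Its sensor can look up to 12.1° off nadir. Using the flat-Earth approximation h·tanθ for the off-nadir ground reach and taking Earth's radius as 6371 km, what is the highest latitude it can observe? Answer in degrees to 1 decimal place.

62.4°

Retrograde orbit: the ground track reaches ±(180° − i) = ±(180 − 119.2) = ±60.8°.
Sensor half-swath on the ground ≈ 817·tan(12.1°) = 175 km = 1.58° of latitude.
Maximum observable latitude ≈ 60.8 + 1.58 = 62.4°.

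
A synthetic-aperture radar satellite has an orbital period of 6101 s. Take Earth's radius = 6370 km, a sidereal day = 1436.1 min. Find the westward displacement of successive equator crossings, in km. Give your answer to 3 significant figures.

2830 km

During one orbit Earth rotates (6101.0 / 86166) × 360° = 25.49°.
At the equator that is 25.49° × (2π·6370/360) km/° = 25.49 × 111.2 = 2834 km.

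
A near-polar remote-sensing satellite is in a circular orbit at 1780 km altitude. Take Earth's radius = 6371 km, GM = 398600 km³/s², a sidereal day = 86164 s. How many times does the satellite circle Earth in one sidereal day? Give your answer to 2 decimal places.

Semi-major axis a = 6371 + 1780 = 8151 km. Period T = 2π√(a³/μ) = 2π√(8151³/398600) = 7323.6 s = 122.06 min.
Orbits per sidereal day = 86164 / 7323.6 = 11.765.

11.77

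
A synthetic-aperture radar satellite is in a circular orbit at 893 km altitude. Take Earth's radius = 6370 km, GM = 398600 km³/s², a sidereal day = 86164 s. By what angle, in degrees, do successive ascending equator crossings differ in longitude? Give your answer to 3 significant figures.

Semi-major axis a = 6370 + 893 = 7263 km. Period T = 2π√(a³/μ) = 2π√(7263³/398600) = 6160.1 s = 102.67 min.
During one orbit Earth rotates (6160.1 / 86164) × 360° = 25.74°.

25.7°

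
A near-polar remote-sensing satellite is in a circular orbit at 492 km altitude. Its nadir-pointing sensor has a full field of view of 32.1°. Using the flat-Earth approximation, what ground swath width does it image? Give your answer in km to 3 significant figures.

283 km

Half-angle = 32.1°/2 = 16.05°.
Swath width ≈ 2h·tan(θ/2) = 2 × 492 × tan(16.05°) = 283.1 km.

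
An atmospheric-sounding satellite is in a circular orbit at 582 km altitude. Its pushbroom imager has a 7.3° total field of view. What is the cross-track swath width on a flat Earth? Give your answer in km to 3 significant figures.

74.3 km

Half-angle = 7.3°/2 = 3.65°.
Swath width ≈ 2h·tan(θ/2) = 2 × 582 × tan(3.65°) = 74.3 km.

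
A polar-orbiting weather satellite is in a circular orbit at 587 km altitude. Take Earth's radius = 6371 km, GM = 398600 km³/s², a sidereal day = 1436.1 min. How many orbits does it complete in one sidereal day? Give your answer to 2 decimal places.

14.92

Semi-major axis a = 6371 + 587 = 6958 km. Period T = 2π√(a³/μ) = 2π√(6958³/398600) = 5776.1 s = 96.27 min.
Orbits per sidereal day = 86166 / 5776.1 = 14.918.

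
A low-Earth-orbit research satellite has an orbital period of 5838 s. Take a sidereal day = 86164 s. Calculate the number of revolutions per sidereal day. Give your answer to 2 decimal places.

Orbits per sidereal day = 86164 / 5838.0 = 14.759.

14.76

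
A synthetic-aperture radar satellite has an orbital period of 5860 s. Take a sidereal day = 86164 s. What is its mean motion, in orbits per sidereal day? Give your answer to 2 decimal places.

Orbits per sidereal day = 86164 / 5860.0 = 14.704.

14.70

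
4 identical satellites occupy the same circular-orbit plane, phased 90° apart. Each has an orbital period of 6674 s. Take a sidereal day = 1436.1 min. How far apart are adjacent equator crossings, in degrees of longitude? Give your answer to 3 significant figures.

6.97°

Single-satellite node shift = (6674.0/86166) × 360° = 27.88°.
With 4 satellites evenly phased, successive equator crossings are 27.88/4 = 6.971° apart.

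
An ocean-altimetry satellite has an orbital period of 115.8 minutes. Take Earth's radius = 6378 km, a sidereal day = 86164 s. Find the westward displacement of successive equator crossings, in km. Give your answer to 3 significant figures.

3230 km

T = 115.8 min = 6948.0 s.
During one orbit Earth rotates (6948.0 / 86164) × 360° = 29.03°.
At the equator that is 29.03° × (2π·6378/360) km/° = 29.03 × 111.3 = 3231 km.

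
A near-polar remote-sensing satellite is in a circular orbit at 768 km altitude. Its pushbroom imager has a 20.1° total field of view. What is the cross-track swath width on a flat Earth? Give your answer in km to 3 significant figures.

Half-angle = 20.1°/2 = 10.05°.
Swath width ≈ 2h·tan(θ/2) = 2 × 768 × tan(10.05°) = 272.2 km.

272 km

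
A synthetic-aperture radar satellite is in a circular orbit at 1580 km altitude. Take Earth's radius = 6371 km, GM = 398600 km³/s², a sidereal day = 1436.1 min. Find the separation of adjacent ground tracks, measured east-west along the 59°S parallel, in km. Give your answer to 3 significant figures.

1690 km

Semi-major axis a = 6371 + 1580 = 7951 km. Period T = 2π√(a³/μ) = 2π√(7951³/398600) = 7055.8 s = 117.60 min.
Node shift per orbit = (7055.8/86166) × 360° = 29.48°.
Equatorial spacing = 29.48 × 111.2 km/° = 3278 km.
At 59° latitude, spacing = 3278 × cos(59°) = 1688 km.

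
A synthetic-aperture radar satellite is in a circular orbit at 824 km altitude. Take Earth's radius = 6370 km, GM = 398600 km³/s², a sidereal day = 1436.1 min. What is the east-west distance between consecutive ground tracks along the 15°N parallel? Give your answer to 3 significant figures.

Semi-major axis a = 6370 + 824 = 7194 km. Period T = 2π√(a³/μ) = 2π√(7194³/398600) = 6072.5 s = 101.21 min.
Node shift per orbit = (6072.5/86166) × 360° = 25.37°.
Equatorial spacing = 25.37 × 111.2 km/° = 2821 km.
At 15° latitude, spacing = 2821 × cos(15°) = 2725 km.

2720 km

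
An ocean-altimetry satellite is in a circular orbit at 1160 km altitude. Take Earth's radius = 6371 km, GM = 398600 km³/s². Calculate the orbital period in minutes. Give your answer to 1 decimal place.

108.4 min

Semi-major axis a = 6371 + 1160 = 7531 km. Period T = 2π√(a³/μ) = 2π√(7531³/398600) = 6504.1 s = 108.40 min.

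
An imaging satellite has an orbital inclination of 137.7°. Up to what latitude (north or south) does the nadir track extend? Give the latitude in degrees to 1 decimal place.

Retrograde orbit: the ground track reaches ±(180° − i) = ±(180 − 137.7) = ±42.3°.

42.3°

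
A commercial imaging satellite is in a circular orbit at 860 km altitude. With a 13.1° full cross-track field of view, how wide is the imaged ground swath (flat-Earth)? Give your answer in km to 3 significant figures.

197 km

Half-angle = 13.1°/2 = 6.55°.
Swath width ≈ 2h·tan(θ/2) = 2 × 860 × tan(6.55°) = 197.5 km.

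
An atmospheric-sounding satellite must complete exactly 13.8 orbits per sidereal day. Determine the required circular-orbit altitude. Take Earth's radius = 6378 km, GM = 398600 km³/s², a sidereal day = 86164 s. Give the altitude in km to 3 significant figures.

951 km

Required period T = 86164 / 13.8 = 6243.8 s.
From T = 2π√(a³/μ): a = (μ T²/4π²)^(1/3) = (398600 × 6243.8² / 4π²)^(1/3) = 7329 km.
Altitude h = a − R = 7329 − 6378 = 951 km.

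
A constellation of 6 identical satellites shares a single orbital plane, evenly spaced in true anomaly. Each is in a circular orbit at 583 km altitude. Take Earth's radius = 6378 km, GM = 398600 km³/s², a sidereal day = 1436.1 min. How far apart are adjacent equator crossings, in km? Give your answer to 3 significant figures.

448 km

Semi-major axis a = 6378 + 583 = 6961 km. Period T = 2π√(a³/μ) = 2π√(6961³/398600) = 5779.9 s = 96.33 min.
Single-satellite node shift = (5779.9/86166) × 360° = 24.15°.
With 6 satellites evenly phased, successive equator crossings are 24.15/6 = 4.025° apart.
That is 4.025 × 111.3 = 448 km at the equator.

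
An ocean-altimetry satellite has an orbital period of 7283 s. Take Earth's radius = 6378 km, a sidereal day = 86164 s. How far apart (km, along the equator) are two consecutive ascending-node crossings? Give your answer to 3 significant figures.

During one orbit Earth rotates (7283.0 / 86164) × 360° = 30.43°.
At the equator that is 30.43° × (2π·6378/360) km/° = 30.43 × 111.3 = 3387 km.

3390 km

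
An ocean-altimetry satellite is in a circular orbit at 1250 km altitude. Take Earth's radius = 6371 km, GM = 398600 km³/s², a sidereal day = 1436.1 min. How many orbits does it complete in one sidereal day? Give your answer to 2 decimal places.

Semi-major axis a = 6371 + 1250 = 7621 km. Period T = 2π√(a³/μ) = 2π√(7621³/398600) = 6621.1 s = 110.35 min.
Orbits per sidereal day = 86166 / 6621.1 = 13.014.

13.01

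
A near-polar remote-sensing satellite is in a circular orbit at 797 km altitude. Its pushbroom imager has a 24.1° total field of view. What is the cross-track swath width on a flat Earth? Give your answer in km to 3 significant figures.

Half-angle = 24.1°/2 = 12.05°.
Swath width ≈ 2h·tan(θ/2) = 2 × 797 × tan(12.05°) = 340.3 km.

340 km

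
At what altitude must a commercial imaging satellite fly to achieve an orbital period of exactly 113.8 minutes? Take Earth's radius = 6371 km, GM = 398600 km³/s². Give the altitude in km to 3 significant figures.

1410 km

T = 113.8 min = 6828.0 s.
From T = 2π√(a³/μ): a = (μ T²/4π²)^(1/3) = (398600 × 6828.0² / 4π²)^(1/3) = 7779 km.
Altitude h = a − R = 7779 − 6371 = 1408 km.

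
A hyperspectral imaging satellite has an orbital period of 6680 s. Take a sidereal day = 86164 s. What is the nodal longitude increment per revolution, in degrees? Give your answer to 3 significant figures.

During one orbit Earth rotates (6680.0 / 86164) × 360° = 27.91°.

27.9°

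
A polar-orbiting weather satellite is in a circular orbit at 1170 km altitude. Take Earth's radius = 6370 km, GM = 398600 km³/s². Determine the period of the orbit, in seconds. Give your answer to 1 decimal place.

6515.8 seconds

Semi-major axis a = 6370 + 1170 = 7540 km. Period T = 2π√(a³/μ) = 2π√(7540³/398600) = 6515.8 s = 108.60 min.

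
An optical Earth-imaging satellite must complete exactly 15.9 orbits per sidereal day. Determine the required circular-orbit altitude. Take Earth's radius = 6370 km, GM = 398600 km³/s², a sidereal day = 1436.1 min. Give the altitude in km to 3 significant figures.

Required period T = 86166 / 15.9 = 5419.2 s.
From T = 2π√(a³/μ): a = (μ T²/4π²)^(1/3) = (398600 × 5419.2² / 4π²)^(1/3) = 6668 km.
Altitude h = a − R = 6668 − 6370 = 298 km.

298 km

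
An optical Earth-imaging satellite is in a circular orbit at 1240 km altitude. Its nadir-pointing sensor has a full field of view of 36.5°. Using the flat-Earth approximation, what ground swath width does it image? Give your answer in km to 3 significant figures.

818 km

Half-angle = 36.5°/2 = 18.25°.
Swath width ≈ 2h·tan(θ/2) = 2 × 1240 × tan(18.25°) = 817.8 km.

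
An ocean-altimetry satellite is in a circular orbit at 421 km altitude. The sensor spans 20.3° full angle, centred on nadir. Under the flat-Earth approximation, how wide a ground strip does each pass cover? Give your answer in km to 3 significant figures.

Half-angle = 20.3°/2 = 10.15°.
Swath width ≈ 2h·tan(θ/2) = 2 × 421 × tan(10.15°) = 150.7 km.

151 km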